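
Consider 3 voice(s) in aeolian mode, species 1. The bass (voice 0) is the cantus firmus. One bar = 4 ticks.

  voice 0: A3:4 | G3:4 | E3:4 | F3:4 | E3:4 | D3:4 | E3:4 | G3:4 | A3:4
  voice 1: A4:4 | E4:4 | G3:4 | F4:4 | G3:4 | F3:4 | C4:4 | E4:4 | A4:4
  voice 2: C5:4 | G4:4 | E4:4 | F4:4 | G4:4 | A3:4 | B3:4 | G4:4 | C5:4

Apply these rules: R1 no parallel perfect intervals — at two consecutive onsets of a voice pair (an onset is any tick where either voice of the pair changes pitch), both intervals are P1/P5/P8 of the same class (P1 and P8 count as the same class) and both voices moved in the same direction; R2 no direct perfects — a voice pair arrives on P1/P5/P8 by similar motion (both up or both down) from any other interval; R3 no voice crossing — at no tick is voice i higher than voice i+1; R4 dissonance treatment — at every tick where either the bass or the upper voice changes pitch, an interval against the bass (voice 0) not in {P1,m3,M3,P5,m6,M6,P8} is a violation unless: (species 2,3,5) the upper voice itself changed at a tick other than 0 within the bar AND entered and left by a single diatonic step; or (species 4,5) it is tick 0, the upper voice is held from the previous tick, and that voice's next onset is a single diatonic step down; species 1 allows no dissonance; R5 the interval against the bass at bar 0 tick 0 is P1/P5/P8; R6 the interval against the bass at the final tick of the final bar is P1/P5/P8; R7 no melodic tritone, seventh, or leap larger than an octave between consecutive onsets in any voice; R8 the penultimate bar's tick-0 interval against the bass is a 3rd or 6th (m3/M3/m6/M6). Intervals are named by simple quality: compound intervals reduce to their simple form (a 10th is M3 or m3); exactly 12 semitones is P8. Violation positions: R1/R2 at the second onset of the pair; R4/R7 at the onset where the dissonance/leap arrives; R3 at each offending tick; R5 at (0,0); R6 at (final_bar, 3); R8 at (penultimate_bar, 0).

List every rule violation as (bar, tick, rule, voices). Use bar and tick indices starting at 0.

(0, 0, R5, (0, 2))
(1, 0, R2, (0, 2))
(2, 0, R1, (0, 2))
(3, 0, R1, (0, 2))
(3, 0, R2, (0, 1))
(3, 0, R2, (1, 2))
(3, 0, R7, (1,))
(4, 0, R7, (1,))
(5, 0, R2, (0, 2))
(5, 0, R7, (2,))
(6, 0, R1, (0, 2))
(6, 0, R3, (1, 2))
(6, 1, R3, (1, 2))
(6, 2, R3, (1, 2))
(6, 3, R3, (1, 2))
(7, 0, R2, (0, 2))
(7, 0, R8, (0, 2))
(8, 0, R2, (0, 1))
(8, 3, R6, (0, 2))

bar 0: v0=A3 v1=A4 v2=C5 downbeat m3
bar 1: v0=G3 v1=E4 v2=G4 downbeat P8
bar 2: v0=E3 v1=G3 v2=E4 downbeat P8
bar 3: v0=F3 v1=F4 v2=F4 downbeat P8
bar 4: v0=E3 v1=G3 v2=G4 downbeat m3
bar 5: v0=D3 v1=F3 v2=A3 downbeat P5
bar 6: v0=E3 v1=C4 v2=B3 downbeat P5
bar 7: v0=G3 v1=E4 v2=G4 downbeat P8
bar 8: v0=A3 v1=A4 v2=C5 downbeat m3
  -> R5 @ bar 0 tick 0 v(0, 2): opens on m3
  -> R2 @ bar 1 tick 0 v(0, 2): A3/C5 m3 -> G3/G4 P8 similar
  -> R1 @ bar 2 tick 0 v(0, 2): G3/G4 P8 -> E3/E4 P8 similar
  -> R1 @ bar 3 tick 0 v(0, 2): E3/E4 P8 -> F3/F4 P8 similar
  -> R2 @ bar 3 tick 0 v(0, 1): E3/G3 m3 -> F3/F4 P8 similar
  -> R2 @ bar 3 tick 0 v(1, 2): G3/E4 M6 -> F4/F4 P1 similar
  -> R7 @ bar 3 tick 0 v(1,): G3->F4 leap 10st
  -> R7 @ bar 4 tick 0 v(1,): F4->G3 leap 10st
  -> R2 @ bar 5 tick 0 v(0, 2): E3/G4 m3 -> D3/A3 P5 similar
  -> R7 @ bar 5 tick 0 v(2,): G4->A3 leap 10st
  -> R1 @ bar 6 tick 0 v(0, 2): D3/A3 P5 -> E3/B3 P5 similar
  -> R3 @ bar 6 tick 0 v(1, 2): C4 above B3
  -> R3 @ bar 6 tick 1 v(1, 2): C4 above B3
  -> R3 @ bar 6 tick 2 v(1, 2): C4 above B3
  -> R3 @ bar 6 tick 3 v(1, 2): C4 above B3
  -> R2 @ bar 7 tick 0 v(0, 2): E3/B3 P5 -> G3/G4 P8 similar
  -> R8 @ bar 7 tick 0 v(0, 2): penult P8 not 3rd/6th
  -> R2 @ bar 8 tick 0 v(0, 1): G3/E4 M6 -> A3/A4 P8 similar
  -> R6 @ bar 8 tick 3 v(0, 2): closes on m3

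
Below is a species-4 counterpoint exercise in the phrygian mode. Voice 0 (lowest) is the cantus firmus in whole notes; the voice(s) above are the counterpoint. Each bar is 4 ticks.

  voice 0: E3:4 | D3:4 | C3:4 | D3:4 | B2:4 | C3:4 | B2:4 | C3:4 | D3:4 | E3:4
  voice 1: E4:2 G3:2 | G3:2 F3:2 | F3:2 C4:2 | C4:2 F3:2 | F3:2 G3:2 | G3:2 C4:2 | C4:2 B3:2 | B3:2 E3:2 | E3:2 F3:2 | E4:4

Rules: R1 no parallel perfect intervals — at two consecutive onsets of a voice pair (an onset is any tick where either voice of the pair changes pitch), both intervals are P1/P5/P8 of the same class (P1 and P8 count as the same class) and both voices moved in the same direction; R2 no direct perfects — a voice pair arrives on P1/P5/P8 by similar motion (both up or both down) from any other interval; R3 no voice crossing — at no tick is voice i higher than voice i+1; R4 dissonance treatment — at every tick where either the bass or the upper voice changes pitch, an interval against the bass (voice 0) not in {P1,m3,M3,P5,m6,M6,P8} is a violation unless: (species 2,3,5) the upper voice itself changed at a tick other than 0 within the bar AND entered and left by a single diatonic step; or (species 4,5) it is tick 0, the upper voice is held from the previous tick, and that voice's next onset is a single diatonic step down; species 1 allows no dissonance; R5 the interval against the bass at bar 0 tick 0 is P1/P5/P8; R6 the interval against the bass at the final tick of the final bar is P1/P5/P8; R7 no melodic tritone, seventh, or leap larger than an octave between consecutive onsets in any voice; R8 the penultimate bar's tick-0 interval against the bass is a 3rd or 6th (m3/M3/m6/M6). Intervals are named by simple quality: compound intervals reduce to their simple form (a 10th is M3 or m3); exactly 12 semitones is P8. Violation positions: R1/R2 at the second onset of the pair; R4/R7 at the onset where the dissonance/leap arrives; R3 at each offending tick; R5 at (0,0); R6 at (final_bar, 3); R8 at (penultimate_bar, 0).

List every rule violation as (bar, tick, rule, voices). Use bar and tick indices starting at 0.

(2, 0, R4, (0, 1))
(3, 0, R4, (0, 1))
(4, 0, R4, (0, 1))
(7, 0, R4, (0, 1))
(8, 0, R4, (0, 1))
(8, 0, R8, (0, 1))
(9, 0, R2, (0, 1))
(9, 0, R7, (1,))

bar 0: v0=E3 v1=E4 downbeat P8
bar 1: v0=D3 v1=G3 downbeat P4
bar 2: v0=C3 v1=F3 downbeat P4
bar 3: v0=D3 v1=C4 downbeat m7
bar 4: v0=B2 v1=F3 downbeat TT
bar 5: v0=C3 v1=G3 downbeat P5
bar 6: v0=B2 v1=C4 downbeat m2
bar 7: v0=C3 v1=B3 downbeat M7
bar 8: v0=D3 v1=E3 downbeat M2
bar 9: v0=E3 v1=E4 downbeat P8
  -> R4 @ bar 2 tick 0 v(0, 1): C3/F3 P4 untreated
  -> R4 @ bar 3 tick 0 v(0, 1): D3/C4 m7 untreated
  -> R4 @ bar 4 tick 0 v(0, 1): B2/F3 TT untreated
  -> R4 @ bar 7 tick 0 v(0, 1): C3/B3 M7 untreated
  -> R4 @ bar 8 tick 0 v(0, 1): D3/E3 M2 untreated
  -> R8 @ bar 8 tick 0 v(0, 1): penult M2 not 3rd/6th
  -> R2 @ bar 9 tick 0 v(0, 1): D3/F3 m3 -> E3/E4 P8 similar
  -> R7 @ bar 9 tick 0 v(1,): F3->E4 leap 11st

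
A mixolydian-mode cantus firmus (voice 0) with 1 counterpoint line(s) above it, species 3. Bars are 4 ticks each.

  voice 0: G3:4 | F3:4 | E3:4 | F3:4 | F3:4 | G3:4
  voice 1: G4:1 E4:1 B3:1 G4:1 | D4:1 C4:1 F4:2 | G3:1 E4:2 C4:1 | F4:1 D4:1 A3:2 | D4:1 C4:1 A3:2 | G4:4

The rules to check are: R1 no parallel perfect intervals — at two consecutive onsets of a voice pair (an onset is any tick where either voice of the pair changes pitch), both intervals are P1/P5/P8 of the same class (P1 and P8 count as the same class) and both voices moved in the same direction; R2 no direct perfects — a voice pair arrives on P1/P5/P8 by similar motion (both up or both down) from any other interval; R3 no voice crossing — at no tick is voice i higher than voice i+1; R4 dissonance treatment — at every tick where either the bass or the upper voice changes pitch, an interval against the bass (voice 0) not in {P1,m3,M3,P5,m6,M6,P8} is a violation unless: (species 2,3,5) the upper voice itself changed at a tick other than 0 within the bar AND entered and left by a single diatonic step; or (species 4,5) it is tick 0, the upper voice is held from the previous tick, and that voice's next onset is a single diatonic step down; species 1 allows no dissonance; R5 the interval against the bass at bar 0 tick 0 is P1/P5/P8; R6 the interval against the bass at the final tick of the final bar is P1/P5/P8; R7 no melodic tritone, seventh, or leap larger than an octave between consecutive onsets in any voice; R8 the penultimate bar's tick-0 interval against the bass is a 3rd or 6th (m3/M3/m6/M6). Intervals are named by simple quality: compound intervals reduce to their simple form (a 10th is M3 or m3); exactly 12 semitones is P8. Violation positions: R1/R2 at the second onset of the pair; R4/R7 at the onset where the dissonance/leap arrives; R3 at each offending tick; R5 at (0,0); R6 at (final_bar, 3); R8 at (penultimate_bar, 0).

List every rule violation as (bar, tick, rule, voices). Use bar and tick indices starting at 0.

bar 0: v0=G3 v1=G4 downbeat P8
bar 1: v0=F3 v1=D4 downbeat M6
bar 2: v0=E3 v1=G3 downbeat m3
bar 3: v0=F3 v1=F4 downbeat P8
bar 4: v0=F3 v1=D4 downbeat M6
bar 5: v0=G3 v1=G4 downbeat P8
  -> R7 @ bar 2 tick 0 v(1,): F4->G3 leap 10st
  -> R2 @ bar 3 tick 0 v(0, 1): E3/C4 m6 -> F3/F4 P8 similar
  -> R2 @ bar 5 tick 0 v(0, 1): F3/A3 M3 -> G3/G4 P8 similar
  -> R7 @ bar 5 tick 0 v(1,): A3->G4 leap 10st

(2, 0, R7, (1,))
(3, 0, R2, (0, 1))
(5, 0, R2, (0, 1))
(5, 0, R7, (1,))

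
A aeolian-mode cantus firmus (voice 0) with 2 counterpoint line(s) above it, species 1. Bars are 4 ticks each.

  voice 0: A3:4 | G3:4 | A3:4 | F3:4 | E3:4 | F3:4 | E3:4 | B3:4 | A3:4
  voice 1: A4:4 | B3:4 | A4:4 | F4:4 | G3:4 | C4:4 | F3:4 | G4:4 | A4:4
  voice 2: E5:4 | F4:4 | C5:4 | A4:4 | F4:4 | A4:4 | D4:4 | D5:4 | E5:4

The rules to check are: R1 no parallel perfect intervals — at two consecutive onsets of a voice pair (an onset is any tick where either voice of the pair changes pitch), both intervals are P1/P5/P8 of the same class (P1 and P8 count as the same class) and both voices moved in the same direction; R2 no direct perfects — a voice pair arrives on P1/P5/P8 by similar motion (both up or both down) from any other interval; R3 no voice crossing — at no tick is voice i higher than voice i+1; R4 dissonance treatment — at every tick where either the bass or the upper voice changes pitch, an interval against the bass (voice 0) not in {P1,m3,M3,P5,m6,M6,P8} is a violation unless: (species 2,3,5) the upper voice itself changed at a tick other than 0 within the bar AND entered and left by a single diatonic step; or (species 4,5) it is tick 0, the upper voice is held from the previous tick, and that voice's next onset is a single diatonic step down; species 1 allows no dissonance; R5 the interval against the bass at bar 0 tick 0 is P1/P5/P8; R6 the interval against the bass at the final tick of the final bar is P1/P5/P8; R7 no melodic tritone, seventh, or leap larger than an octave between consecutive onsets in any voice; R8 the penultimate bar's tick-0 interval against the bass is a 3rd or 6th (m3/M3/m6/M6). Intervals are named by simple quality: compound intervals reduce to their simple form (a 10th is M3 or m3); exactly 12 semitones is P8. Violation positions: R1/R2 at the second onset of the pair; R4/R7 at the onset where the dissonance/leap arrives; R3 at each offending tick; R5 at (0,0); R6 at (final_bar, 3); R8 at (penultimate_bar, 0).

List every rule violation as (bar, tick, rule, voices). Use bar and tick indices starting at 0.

(1, 0, R4, (0, 2))
(1, 0, R7, (1,))
(1, 0, R7, (2,))
(2, 0, R2, (0, 1))
(2, 0, R7, (1,))
(3, 0, R1, (0, 1))
(4, 0, R4, (0, 2))
(4, 0, R7, (1,))
(5, 0, R2, (0, 1))
(6, 0, R4, (0, 1))
(6, 0, R4, (0, 2))
(7, 0, R2, (1, 2))
(7, 0, R7, (1,))
(8, 0, R1, (1, 2))

bar 0: v0=A3 v1=A4 v2=E5 downbeat P5
bar 1: v0=G3 v1=B3 v2=F4 downbeat m7
bar 2: v0=A3 v1=A4 v2=C5 downbeat m3
bar 3: v0=F3 v1=F4 v2=A4 downbeat M3
bar 4: v0=E3 v1=G3 v2=F4 downbeat m2
bar 5: v0=F3 v1=C4 v2=A4 downbeat M3
bar 6: v0=E3 v1=F3 v2=D4 downbeat m7
bar 7: v0=B3 v1=G4 v2=D5 downbeat m3
bar 8: v0=A3 v1=A4 v2=E5 downbeat P5
  -> R4 @ bar 1 tick 0 v(0, 2): G3/F4 m7 untreated
  -> R7 @ bar 1 tick 0 v(1,): A4->B3 leap 10st
  -> R7 @ bar 1 tick 0 v(2,): E5->F4 leap 11st
  -> R2 @ bar 2 tick 0 v(0, 1): G3/B3 M3 -> A3/A4 P8 similar
  -> R7 @ bar 2 tick 0 v(1,): B3->A4 leap 10st
  -> R1 @ bar 3 tick 0 v(0, 1): A3/A4 P8 -> F3/F4 P8 similar
  -> R4 @ bar 4 tick 0 v(0, 2): E3/F4 m2 untreated
  -> R7 @ bar 4 tick 0 v(1,): F4->G3 leap 10st
  -> R2 @ bar 5 tick 0 v(0, 1): E3/G3 m3 -> F3/C4 P5 similar
  -> R4 @ bar 6 tick 0 v(0, 1): E3/F3 m2 untreated
  -> R4 @ bar 6 tick 0 v(0, 2): E3/D4 m7 untreated
  -> R2 @ bar 7 tick 0 v(1, 2): F3/D4 M6 -> G4/D5 P5 similar
  -> R7 @ bar 7 tick 0 v(1,): F3->G4 leap 14st
  -> R1 @ bar 8 tick 0 v(1, 2): G4/D5 P5 -> A4/E5 P5 similar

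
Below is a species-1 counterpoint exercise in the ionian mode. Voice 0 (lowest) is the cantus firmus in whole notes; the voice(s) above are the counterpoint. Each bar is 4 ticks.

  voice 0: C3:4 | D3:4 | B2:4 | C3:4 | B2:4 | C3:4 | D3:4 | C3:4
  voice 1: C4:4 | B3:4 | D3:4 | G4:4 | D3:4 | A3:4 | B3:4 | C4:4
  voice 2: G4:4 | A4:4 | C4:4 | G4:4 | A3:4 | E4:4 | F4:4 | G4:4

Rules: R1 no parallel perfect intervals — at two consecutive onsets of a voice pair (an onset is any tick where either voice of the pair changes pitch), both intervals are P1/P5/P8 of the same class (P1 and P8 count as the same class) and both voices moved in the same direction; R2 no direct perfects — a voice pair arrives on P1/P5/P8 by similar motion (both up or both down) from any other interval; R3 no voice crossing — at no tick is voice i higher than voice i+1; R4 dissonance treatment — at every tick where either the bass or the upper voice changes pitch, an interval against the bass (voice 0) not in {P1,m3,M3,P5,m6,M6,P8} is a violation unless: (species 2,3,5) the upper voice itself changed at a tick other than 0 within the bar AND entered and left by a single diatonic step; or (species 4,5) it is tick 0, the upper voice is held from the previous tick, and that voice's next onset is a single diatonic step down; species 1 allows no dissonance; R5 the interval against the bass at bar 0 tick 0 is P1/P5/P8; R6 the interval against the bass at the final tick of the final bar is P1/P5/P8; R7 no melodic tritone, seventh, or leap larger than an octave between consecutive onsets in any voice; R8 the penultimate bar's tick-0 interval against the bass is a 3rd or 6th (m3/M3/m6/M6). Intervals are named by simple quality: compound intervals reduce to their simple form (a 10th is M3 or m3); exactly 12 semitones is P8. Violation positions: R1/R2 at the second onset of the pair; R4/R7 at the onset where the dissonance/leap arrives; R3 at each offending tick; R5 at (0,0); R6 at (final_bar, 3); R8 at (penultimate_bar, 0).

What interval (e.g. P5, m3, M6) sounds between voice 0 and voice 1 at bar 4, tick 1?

m3

voice 0=B2 voice 1=D3 -> m3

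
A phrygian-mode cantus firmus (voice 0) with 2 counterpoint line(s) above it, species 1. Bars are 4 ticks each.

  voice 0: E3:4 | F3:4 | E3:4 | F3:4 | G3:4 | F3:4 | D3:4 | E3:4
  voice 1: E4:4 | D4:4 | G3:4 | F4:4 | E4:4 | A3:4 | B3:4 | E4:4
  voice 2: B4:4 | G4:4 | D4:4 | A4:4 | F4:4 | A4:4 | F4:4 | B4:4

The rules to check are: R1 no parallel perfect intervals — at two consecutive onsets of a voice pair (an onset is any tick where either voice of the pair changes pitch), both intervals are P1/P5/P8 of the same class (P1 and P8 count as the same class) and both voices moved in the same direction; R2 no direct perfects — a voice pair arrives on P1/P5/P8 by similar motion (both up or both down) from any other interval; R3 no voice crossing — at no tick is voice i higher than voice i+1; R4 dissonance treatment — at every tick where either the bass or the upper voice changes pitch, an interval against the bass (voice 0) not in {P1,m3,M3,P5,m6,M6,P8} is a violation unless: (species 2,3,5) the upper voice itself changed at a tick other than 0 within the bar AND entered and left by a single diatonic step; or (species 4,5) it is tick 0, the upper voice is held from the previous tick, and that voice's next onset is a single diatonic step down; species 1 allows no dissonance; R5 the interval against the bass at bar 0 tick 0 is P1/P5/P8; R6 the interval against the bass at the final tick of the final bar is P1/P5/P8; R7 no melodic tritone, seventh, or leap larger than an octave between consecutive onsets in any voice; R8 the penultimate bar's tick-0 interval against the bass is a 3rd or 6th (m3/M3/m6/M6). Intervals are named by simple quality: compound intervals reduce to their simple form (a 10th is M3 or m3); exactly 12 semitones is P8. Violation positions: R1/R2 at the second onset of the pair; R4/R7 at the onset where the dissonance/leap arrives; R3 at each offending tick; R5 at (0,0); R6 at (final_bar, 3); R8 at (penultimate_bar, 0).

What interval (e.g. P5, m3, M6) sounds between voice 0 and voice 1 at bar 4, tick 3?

M6

voice 0=G3 voice 1=E4 -> M6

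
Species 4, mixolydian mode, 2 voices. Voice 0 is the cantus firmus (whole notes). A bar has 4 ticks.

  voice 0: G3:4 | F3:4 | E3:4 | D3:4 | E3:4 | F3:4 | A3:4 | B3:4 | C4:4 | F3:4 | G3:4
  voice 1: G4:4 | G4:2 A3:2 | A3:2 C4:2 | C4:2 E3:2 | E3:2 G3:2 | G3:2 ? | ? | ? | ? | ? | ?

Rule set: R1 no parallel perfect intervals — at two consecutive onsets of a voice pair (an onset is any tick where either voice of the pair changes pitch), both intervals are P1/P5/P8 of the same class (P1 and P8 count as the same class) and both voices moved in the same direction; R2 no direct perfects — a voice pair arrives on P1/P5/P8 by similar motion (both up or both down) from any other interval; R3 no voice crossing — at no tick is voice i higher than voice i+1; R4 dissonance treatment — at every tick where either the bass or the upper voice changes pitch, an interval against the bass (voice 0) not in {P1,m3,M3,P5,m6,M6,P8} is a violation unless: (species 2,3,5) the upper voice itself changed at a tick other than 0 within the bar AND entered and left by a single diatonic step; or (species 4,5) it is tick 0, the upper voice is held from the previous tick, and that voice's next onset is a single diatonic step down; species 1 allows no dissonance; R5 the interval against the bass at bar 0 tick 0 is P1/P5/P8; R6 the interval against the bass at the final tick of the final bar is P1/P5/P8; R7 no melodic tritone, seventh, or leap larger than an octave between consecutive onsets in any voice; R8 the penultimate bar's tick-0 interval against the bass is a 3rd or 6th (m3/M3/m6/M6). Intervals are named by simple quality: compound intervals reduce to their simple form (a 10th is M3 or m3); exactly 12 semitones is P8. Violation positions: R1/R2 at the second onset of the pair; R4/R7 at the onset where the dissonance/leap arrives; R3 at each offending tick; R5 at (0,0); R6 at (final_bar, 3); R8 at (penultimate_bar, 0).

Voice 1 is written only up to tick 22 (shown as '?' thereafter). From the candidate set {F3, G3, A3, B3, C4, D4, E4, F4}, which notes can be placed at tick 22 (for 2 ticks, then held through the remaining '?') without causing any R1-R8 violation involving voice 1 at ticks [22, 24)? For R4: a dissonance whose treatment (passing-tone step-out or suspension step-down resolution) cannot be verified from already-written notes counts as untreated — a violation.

F3: legal
G3: legal
A3: legal
B3: violates R4
C4: legal
D4: legal
E4: violates R4
F4: violates R7

{A3, C4, D4, F3, G3}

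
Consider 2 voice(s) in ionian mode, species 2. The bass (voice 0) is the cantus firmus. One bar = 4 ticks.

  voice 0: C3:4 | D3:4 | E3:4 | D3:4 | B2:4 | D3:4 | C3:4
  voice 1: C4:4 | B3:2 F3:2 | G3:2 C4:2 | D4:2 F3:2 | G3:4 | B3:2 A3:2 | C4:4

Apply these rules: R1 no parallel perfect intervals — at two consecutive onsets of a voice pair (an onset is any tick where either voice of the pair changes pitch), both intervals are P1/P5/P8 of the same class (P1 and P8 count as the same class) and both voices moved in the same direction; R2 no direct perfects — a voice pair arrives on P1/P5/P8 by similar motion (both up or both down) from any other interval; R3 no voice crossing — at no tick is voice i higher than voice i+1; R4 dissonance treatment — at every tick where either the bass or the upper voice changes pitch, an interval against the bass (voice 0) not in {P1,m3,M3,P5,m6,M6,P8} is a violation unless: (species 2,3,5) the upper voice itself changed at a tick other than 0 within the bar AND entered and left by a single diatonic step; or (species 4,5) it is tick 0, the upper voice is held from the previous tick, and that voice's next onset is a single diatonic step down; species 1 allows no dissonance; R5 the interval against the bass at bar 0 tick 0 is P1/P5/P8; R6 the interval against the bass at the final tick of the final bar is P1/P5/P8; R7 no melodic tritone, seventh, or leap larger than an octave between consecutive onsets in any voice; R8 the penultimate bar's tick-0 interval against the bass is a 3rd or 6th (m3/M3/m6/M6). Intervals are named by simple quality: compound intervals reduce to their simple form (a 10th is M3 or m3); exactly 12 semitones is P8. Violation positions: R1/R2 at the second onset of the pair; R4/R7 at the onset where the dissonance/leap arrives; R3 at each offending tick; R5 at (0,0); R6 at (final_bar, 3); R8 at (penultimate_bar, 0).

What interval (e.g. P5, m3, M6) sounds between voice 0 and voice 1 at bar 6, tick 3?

voice 0=C3 voice 1=C4 -> P8

P8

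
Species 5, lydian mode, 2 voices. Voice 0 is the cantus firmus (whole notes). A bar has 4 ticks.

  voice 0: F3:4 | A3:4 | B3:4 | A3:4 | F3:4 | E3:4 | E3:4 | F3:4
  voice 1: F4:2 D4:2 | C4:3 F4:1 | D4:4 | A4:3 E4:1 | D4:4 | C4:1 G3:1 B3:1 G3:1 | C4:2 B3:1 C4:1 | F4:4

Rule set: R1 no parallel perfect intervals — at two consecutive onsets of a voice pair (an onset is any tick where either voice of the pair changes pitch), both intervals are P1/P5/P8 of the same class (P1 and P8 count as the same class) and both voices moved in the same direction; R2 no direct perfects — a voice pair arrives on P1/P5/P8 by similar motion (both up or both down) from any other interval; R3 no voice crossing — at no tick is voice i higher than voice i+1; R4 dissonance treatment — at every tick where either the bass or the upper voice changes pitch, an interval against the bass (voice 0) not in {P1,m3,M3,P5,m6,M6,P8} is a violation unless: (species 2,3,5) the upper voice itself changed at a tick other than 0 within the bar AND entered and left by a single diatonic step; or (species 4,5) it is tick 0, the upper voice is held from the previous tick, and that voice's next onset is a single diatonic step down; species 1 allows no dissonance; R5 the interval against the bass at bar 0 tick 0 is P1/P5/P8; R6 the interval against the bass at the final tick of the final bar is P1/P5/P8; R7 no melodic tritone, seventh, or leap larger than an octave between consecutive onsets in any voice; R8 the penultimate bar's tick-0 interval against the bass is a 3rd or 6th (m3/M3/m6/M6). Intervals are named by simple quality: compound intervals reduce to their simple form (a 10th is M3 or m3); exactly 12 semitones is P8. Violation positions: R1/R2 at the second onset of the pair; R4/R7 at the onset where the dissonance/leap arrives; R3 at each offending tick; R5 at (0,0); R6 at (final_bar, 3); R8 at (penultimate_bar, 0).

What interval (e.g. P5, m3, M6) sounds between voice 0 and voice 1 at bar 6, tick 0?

voice 0=E3 voice 1=C4 -> m6

m6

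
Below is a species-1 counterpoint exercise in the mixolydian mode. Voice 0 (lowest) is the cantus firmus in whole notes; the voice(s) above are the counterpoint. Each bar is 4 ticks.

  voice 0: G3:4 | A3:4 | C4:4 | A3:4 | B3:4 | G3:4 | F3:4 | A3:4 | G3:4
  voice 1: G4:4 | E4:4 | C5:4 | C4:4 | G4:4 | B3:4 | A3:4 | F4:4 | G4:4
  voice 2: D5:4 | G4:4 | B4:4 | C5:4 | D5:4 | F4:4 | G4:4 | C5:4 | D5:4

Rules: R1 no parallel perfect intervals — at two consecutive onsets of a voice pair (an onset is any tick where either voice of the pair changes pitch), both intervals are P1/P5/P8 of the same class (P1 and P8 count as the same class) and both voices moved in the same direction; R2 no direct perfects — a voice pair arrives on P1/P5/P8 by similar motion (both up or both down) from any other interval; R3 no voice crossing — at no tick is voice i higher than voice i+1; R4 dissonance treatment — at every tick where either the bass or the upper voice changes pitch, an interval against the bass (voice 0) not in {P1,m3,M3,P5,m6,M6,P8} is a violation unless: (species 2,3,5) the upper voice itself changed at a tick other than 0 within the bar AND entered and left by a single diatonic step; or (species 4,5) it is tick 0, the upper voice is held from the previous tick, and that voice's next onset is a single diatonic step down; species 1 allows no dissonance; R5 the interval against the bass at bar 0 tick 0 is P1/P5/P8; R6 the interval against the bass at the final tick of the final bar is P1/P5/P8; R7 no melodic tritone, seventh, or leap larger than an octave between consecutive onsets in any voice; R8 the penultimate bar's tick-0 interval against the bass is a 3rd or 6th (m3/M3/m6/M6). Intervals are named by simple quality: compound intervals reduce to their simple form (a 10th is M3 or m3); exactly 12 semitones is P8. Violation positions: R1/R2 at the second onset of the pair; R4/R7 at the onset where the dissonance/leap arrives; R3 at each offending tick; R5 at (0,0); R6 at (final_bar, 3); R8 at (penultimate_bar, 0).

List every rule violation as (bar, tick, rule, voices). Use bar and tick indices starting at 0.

(1, 0, R4, (0, 2))
(2, 0, R2, (0, 1))
(2, 0, R3, (1, 2))
(2, 0, R4, (0, 2))
(2, 1, R3, (1, 2))
(2, 2, R3, (1, 2))
(2, 3, R3, (1, 2))
(4, 0, R2, (1, 2))
(5, 0, R4, (0, 2))
(6, 0, R4, (0, 2))
(7, 0, R2, (1, 2))
(8, 0, R1, (1, 2))

bar 0: v0=G3 v1=G4 v2=D5 downbeat P5
bar 1: v0=A3 v1=E4 v2=G4 downbeat m7
bar 2: v0=C4 v1=C5 v2=B4 downbeat M7
bar 3: v0=A3 v1=C4 v2=C5 downbeat m3
bar 4: v0=B3 v1=G4 v2=D5 downbeat m3
bar 5: v0=G3 v1=B3 v2=F4 downbeat m7
bar 6: v0=F3 v1=A3 v2=G4 downbeat M2
bar 7: v0=A3 v1=F4 v2=C5 downbeat m3
bar 8: v0=G3 v1=G4 v2=D5 downbeat P5
  -> R4 @ bar 1 tick 0 v(0, 2): A3/G4 m7 untreated
  -> R2 @ bar 2 tick 0 v(0, 1): A3/E4 P5 -> C4/C5 P8 similar
  -> R3 @ bar 2 tick 0 v(1, 2): C5 above B4
  -> R4 @ bar 2 tick 0 v(0, 2): C4/B4 M7 untreated
  -> R3 @ bar 2 tick 1 v(1, 2): C5 above B4
  -> R3 @ bar 2 tick 2 v(1, 2): C5 above B4
  -> R3 @ bar 2 tick 3 v(1, 2): C5 above B4
  -> R2 @ bar 4 tick 0 v(1, 2): C4/C5 P8 -> G4/D5 P5 similar
  -> R4 @ bar 5 tick 0 v(0, 2): G3/F4 m7 untreated
  -> R4 @ bar 6 tick 0 v(0, 2): F3/G4 M2 untreated
  -> R2 @ bar 7 tick 0 v(1, 2): A3/G4 m7 -> F4/C5 P5 similar
  -> R1 @ bar 8 tick 0 v(1, 2): F4/C5 P5 -> G4/D5 P5 similar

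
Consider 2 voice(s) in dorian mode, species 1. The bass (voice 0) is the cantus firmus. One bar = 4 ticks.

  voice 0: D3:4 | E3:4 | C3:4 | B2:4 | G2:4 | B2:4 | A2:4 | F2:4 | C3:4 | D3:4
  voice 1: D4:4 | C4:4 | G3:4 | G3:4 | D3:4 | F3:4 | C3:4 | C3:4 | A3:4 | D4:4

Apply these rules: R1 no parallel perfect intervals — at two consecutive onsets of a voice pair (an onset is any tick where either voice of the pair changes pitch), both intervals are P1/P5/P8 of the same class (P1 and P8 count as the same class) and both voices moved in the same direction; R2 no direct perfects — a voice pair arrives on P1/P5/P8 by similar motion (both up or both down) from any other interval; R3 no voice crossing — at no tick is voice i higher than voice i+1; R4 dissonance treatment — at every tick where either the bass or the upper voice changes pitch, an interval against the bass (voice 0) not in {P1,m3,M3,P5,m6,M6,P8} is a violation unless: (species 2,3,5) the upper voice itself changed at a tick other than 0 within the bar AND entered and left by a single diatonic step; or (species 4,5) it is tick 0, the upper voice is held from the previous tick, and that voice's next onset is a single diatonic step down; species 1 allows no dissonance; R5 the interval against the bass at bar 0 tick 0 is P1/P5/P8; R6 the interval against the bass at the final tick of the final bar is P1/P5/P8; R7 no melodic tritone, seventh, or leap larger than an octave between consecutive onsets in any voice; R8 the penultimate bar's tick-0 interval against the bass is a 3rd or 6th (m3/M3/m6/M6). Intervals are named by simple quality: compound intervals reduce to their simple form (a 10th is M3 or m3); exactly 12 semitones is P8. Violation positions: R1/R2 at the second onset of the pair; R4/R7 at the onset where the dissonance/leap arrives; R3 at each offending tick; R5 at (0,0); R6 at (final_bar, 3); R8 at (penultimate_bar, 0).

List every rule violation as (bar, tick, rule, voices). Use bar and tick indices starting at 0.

bar 0: v0=D3 v1=D4 downbeat P8
bar 1: v0=E3 v1=C4 downbeat m6
bar 2: v0=C3 v1=G3 downbeat P5
bar 3: v0=B2 v1=G3 downbeat m6
bar 4: v0=G2 v1=D3 downbeat P5
bar 5: v0=B2 v1=F3 downbeat TT
bar 6: v0=A2 v1=C3 downbeat m3
bar 7: v0=F2 v1=C3 downbeat P5
bar 8: v0=C3 v1=A3 downbeat M6
bar 9: v0=D3 v1=D4 downbeat P8
  -> R2 @ bar 2 tick 0 v(0, 1): E3/C4 m6 -> C3/G3 P5 similar
  -> R2 @ bar 4 tick 0 v(0, 1): B2/G3 m6 -> G2/D3 P5 similar
  -> R4 @ bar 5 tick 0 v(0, 1): B2/F3 TT untreated
  -> R2 @ bar 9 tick 0 v(0, 1): C3/A3 M6 -> D3/D4 P8 similar

(2, 0, R2, (0, 1))
(4, 0, R2, (0, 1))
(5, 0, R4, (0, 1))
(9, 0, R2, (0, 1))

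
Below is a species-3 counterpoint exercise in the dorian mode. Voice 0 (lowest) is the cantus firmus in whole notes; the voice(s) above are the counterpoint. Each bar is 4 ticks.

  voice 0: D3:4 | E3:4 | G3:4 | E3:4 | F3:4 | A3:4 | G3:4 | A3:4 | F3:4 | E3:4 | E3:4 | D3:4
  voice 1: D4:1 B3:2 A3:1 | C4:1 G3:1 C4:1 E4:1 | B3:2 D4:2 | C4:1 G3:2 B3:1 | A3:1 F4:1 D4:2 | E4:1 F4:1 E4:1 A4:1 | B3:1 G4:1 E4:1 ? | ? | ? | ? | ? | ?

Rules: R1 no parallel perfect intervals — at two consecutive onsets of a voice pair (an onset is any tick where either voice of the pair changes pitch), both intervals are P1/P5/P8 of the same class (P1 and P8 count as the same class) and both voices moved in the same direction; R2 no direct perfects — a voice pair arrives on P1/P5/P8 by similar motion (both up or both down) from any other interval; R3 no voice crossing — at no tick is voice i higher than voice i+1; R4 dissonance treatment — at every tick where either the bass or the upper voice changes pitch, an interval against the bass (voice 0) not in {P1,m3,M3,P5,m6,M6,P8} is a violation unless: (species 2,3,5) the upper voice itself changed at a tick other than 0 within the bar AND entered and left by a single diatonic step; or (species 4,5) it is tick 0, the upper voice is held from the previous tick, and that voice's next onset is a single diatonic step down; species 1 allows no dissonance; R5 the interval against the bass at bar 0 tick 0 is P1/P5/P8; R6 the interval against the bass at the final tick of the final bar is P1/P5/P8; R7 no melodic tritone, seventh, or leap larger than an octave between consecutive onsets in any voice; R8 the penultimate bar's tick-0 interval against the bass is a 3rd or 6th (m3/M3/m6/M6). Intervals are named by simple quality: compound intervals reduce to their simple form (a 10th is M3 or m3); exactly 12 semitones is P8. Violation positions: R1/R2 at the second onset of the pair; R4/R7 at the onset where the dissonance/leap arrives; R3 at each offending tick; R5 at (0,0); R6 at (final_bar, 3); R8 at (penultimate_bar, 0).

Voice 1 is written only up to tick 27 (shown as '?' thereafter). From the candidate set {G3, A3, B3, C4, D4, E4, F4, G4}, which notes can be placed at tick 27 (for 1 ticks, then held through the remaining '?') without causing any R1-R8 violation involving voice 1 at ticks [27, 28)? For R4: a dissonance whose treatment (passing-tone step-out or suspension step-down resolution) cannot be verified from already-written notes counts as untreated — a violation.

{B3, D4, E4, G3, G4}

G3: legal
A3: violates R4
B3: legal
C4: violates R4
D4: legal
E4: legal
F4: violates R4
G4: legal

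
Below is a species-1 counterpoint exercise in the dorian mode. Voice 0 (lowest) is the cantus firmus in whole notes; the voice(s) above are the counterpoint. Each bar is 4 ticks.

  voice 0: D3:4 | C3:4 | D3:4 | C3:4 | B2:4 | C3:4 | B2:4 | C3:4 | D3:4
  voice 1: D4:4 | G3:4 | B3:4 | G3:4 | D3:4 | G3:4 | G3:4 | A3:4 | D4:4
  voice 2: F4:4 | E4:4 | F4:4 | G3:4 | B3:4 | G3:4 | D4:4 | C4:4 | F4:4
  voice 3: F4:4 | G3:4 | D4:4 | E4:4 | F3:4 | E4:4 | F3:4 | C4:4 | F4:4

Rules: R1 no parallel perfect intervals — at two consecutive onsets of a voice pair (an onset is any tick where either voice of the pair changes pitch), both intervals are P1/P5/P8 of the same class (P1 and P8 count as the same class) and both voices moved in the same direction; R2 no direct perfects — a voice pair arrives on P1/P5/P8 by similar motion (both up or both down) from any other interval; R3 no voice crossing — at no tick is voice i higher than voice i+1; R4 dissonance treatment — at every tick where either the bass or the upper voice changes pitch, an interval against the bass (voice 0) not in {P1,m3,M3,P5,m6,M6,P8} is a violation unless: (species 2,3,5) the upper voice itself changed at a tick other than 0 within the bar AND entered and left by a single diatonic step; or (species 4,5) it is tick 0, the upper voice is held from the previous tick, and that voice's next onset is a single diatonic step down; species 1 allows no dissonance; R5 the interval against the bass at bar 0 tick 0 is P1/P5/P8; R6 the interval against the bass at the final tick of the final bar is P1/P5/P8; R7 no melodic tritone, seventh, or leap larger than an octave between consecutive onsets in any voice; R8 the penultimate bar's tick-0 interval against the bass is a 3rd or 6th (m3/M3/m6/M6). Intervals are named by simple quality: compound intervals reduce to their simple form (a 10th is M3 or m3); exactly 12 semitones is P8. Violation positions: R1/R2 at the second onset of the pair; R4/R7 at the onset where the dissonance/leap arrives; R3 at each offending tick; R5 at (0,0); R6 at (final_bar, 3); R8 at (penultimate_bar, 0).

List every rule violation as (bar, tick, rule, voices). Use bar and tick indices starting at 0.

bar 0: v0=D3 v1=D4 v2=F4 v3=F4 downbeat m3
bar 1: v0=C3 v1=G3 v2=E4 v3=G3 downbeat P5
bar 2: v0=D3 v1=B3 v2=F4 v3=D4 downbeat P8
bar 3: v0=C3 v1=G3 v2=G3 v3=E4 downbeat M3
bar 4: v0=B2 v1=D3 v2=B3 v3=F3 downbeat TT
bar 5: v0=C3 v1=G3 v2=G3 v3=E4 downbeat M3
bar 6: v0=B2 v1=G3 v2=D4 v3=F3 downbeat TT
bar 7: v0=C3 v1=A3 v2=C4 v3=C4 downbeat P8
bar 8: v0=D3 v1=D4 v2=F4 v3=F4 downbeat m3
  -> R5 @ bar 0 tick 0 v(0, 2): opens on m3
  -> R5 @ bar 0 tick 0 v(0, 3): opens on m3
  -> R2 @ bar 1 tick 0 v(0, 1): D3/D4 P8 -> C3/G3 P5 similar
  -> R2 @ bar 1 tick 0 v(0, 3): D3/F4 m3 -> C3/G3 P5 similar
  -> R2 @ bar 1 tick 0 v(1, 3): D4/F4 m3 -> G3/G3 P1 similar
  -> R3 @ bar 1 tick 0 v(2, 3): E4 above G3
  -> R7 @ bar 1 tick 0 v(3,): F4->G3 leap 10st
  -> R3 @ bar 1 tick 1 v(2, 3): E4 above G3
  -> R3 @ bar 1 tick 2 v(2, 3): E4 above G3
  -> R3 @ bar 1 tick 3 v(2, 3): E4 above G3
  -> R2 @ bar 2 tick 0 v(0, 3): C3/G3 P5 -> D3/D4 P8 similar
  -> R3 @ bar 2 tick 0 v(2, 3): F4 above D4
  -> R3 @ bar 2 tick 1 v(2, 3): F4 above D4
  -> R3 @ bar 2 tick 2 v(2, 3): F4 above D4
  -> R3 @ bar 2 tick 3 v(2, 3): F4 above D4
  -> R2 @ bar 3 tick 0 v(0, 1): D3/B3 M6 -> C3/G3 P5 similar
  -> R2 @ bar 3 tick 0 v(0, 2): D3/F4 m3 -> C3/G3 P5 similar
  -> R2 @ bar 3 tick 0 v(1, 2): B3/F4 TT -> G3/G3 P1 similar
  -> R7 @ bar 3 tick 0 v(2,): F4->G3 leap 10st
  -> R3 @ bar 4 tick 0 v(2, 3): B3 above F3
  -> R4 @ bar 4 tick 0 v(0, 3): B2/F3 TT untreated
  -> R7 @ bar 4 tick 0 v(3,): E4->F3 leap 11st
  -> R3 @ bar 4 tick 1 v(2, 3): B3 above F3
  -> R3 @ bar 4 tick 2 v(2, 3): B3 above F3
  -> R3 @ bar 4 tick 3 v(2, 3): B3 above F3
  -> R2 @ bar 5 tick 0 v(0, 1): B2/D3 m3 -> C3/G3 P5 similar
  -> R7 @ bar 5 tick 0 v(3,): F3->E4 leap 11st
  -> R3 @ bar 6 tick 0 v(2, 3): D4 above F3
  -> R4 @ bar 6 tick 0 v(0, 3): B2/F3 TT untreated
  -> R7 @ bar 6 tick 0 v(3,): E4->F3 leap 11st
  -> R3 @ bar 6 tick 1 v(2, 3): D4 above F3
  -> R3 @ bar 6 tick 2 v(2, 3): D4 above F3
  -> R3 @ bar 6 tick 3 v(2, 3): D4 above F3
  -> R2 @ bar 7 tick 0 v(0, 3): B2/F3 TT -> C3/C4 P8 similar
  -> R8 @ bar 7 tick 0 v(0, 2): penult P8 not 3rd/6th
  -> R8 @ bar 7 tick 0 v(0, 3): penult P8 not 3rd/6th
  -> R1 @ bar 8 tick 0 v(2, 3): C4/C4 P1 -> F4/F4 P1 similar
  -> R2 @ bar 8 tick 0 v(0, 1): C3/A3 M6 -> D3/D4 P8 similar
  -> R6 @ bar 8 tick 3 v(0, 2): closes on m3
  -> R6 @ bar 8 tick 3 v(0, 3): closes on m3

(0, 0, R5, (0, 2))
(0, 0, R5, (0, 3))
(1, 0, R2, (0, 1))
(1, 0, R2, (0, 3))
(1, 0, R2, (1, 3))
(1, 0, R3, (2, 3))
(1, 0, R7, (3,))
(1, 1, R3, (2, 3))
(1, 2, R3, (2, 3))
(1, 3, R3, (2, 3))
(2, 0, R2, (0, 3))
(2, 0, R3, (2, 3))
(2, 1, R3, (2, 3))
(2, 2, R3, (2, 3))
(2, 3, R3, (2, 3))
(3, 0, R2, (0, 1))
(3, 0, R2, (0, 2))
(3, 0, R2, (1, 2))
(3, 0, R7, (2,))
(4, 0, R3, (2, 3))
(4, 0, R4, (0, 3))
(4, 0, R7, (3,))
(4, 1, R3, (2, 3))
(4, 2, R3, (2, 3))
(4, 3, R3, (2, 3))
(5, 0, R2, (0, 1))
(5, 0, R7, (3,))
(6, 0, R3, (2, 3))
(6, 0, R4, (0, 3))
(6, 0, R7, (3,))
(6, 1, R3, (2, 3))
(6, 2, R3, (2, 3))
(6, 3, R3, (2, 3))
(7, 0, R2, (0, 3))
(7, 0, R8, (0, 2))
(7, 0, R8, (0, 3))
(8, 0, R1, (2, 3))
(8, 0, R2, (0, 1))
(8, 3, R6, (0, 2))
(8, 3, R6, (0, 3))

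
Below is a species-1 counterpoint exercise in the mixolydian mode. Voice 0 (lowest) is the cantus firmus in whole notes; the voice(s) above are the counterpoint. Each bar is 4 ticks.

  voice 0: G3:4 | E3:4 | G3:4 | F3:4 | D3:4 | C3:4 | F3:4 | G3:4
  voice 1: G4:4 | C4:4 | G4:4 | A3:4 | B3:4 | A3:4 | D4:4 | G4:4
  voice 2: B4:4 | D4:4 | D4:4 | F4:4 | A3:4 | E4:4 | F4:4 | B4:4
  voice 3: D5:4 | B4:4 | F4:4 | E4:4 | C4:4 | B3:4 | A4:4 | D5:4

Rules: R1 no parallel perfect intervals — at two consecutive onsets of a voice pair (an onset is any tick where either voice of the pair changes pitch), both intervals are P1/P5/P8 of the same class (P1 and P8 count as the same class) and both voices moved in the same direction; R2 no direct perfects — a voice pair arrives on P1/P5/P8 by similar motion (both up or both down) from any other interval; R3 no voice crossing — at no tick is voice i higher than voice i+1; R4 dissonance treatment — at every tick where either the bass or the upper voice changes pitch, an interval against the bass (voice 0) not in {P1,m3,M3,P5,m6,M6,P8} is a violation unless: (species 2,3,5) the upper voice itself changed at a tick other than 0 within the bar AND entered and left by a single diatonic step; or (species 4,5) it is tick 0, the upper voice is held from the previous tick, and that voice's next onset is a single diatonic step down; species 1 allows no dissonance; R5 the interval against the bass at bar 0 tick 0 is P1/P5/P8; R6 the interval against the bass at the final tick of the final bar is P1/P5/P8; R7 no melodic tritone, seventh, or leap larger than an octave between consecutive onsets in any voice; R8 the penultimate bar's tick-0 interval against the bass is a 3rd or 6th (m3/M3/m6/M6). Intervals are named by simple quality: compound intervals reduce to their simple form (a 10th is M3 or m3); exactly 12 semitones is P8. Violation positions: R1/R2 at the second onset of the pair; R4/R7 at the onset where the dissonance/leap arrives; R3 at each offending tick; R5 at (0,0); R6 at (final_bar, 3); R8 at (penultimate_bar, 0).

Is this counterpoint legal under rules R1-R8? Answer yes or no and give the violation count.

No (37 violations)

bar 0: v0=G3 v1=G4 v2=B4 v3=D5 (P5)
bar 1: v0=E3 v1=C4 v2=D4 v3=B4 (P5)
bar 2: v0=G3 v1=G4 v2=D4 v3=F4 (m7)
bar 3: v0=F3 v1=A3 v2=F4 v3=E4 (M7)
bar 4: v0=D3 v1=B3 v2=A3 v3=C4 (m7)
bar 5: v0=C3 v1=A3 v2=E4 v3=B3 (M7)
bar 6: v0=F3 v1=D4 v2=F4 v3=A4 (M3)
bar 7: v0=G3 v1=G4 v2=B4 v3=D5 (P5)
  R5 @ bar0.0: opens on M3
  R1 @ bar1.0: G3/D5 P5 -> E3/B4 P5 similar
  R4 @ bar1.0: E3/D4 m7 untreated
  R2 @ bar2.0: E3/C4 m6 -> G3/G4 P8 similar
  R3 @ bar2.0: G4 above D4
  R4 @ bar2.0: G3/F4 m7 untreated
  R7 @ bar2.0: B4->F4 leap 6st
  R3 @ bar2.1: G4 above D4
  R3 @ bar2.2: G4 above D4
  R3 @ bar2.3: G4 above D4
  R2 @ bar3.0: G4/F4 M2 -> A3/E4 P5 similar
  R3 @ bar3.0: F4 above E4
  R4 @ bar3.0: F3/E4 M7 untreated
  R7 @ bar3.0: G4->A3 leap 10st
  R3 @ bar3.1: F4 above E4
  R3 @ bar3.2: F4 above E4
  R3 @ bar3.3: F4 above E4
  R2 @ bar4.0: F3/F4 P8 -> D3/A3 P5 similar
  R3 @ bar4.0: B3 above A3
  R4 @ bar4.0: D3/C4 m7 untreated
  R3 @ bar4.1: B3 above A3
  R3 @ bar4.2: B3 above A3
  R3 @ bar4.3: B3 above A3
  R3 @ bar5.0: E4 above B3
  R4 @ bar5.0: C3/B3 M7 untreated
  R3 @ bar5.1: E4 above B3
  R3 @ bar5.2: E4 above B3
  R3 @ bar5.3: E4 above B3
  R2 @ bar6.0: C3/E4 M3 -> F3/F4 P8 similar
  R2 @ bar6.0: A3/B3 M2 -> D4/A4 P5 similar
  R7 @ bar6.0: B3->A4 leap 10st
  R8 @ bar6.0: penult P8 not 3rd/6th
  R1 @ bar7.0: D4/A4 P5 -> G4/D5 P5 similar
  R2 @ bar7.0: F3/D4 M6 -> G3/G4 P8 similar
  R2 @ bar7.0: F3/A4 M3 -> G3/D5 P5 similar
  R7 @ bar7.0: F4->B4 leap 6st
  R6 @ bar7.3: closes on M3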